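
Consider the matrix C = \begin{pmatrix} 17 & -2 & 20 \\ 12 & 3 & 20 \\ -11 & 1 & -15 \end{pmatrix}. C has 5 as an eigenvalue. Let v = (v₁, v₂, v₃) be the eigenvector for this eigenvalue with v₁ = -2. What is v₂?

C − 5I = [[12, -2, 20], [12, -2, 20], [-11, 1, -20]].
Solving (C − 5I)v = 0 gives the eigenspace spanned by (-2, -2, 1).
With v₁ = -2, v = (-2, -2, 1), so v₂ = -2.

-2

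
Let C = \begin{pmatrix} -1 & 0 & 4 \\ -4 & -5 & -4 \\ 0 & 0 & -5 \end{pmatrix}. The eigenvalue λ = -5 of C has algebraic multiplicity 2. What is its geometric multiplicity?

C + 5I = [[4, 0, 4], [-4, 0, -4], [0, 0, 0]].
This matrix has rank 1, so its null space has dimension 3 − 1 = 2.

2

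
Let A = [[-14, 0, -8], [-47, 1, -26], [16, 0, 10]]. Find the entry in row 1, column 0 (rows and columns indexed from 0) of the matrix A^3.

Characteristic polynomial: r^3 + 3r^2 - 16r + 12 = (r - 2)(r - 1)(r + 6), so the eigenvalues are -6, 1, 2.
r=-6: eigenvector (1, 3, -1).
r=1: eigenvector (0, 1, 0).
r=2: eigenvector (-1, -5, 2).
P = [[1, 0, -1], [3, 1, -5], [-1, 0, 2]], D = diag(-6, 1, 2), P⁻¹ = [[2, 0, 1], [-1, 1, 2], [1, 0, 1]].
A³ = P·diag(-216, 1, 8)·P⁻¹ = [[-440, 0, -224], [-1337, 1, -686], [448, 0, 232]].
The requested entry is -1337.

-1337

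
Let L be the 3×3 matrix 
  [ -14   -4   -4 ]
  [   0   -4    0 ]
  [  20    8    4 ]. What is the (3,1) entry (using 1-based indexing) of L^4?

Characteristic polynomial: λ^3 + 14λ^2 + 64λ + 96 = (λ + 4)^2(λ + 6), so the eigenvalues are -6, -4, -4.
λ=-6: eigenvector (1, 0, -2).
λ=-4: eigenvector (-2, -2, 7).
λ=-4: eigenvector (0, 1, -1).
P = [[1, -2, 0], [0, -2, 1], [-2, 7, -1]], D = diag(-6, -4, -4), P⁻¹ = [[5, 2, 2], [2, 1, 1], [4, 3, 2]].
L⁴ = P·diag(1296, 256, 256)·P⁻¹ = [[5456, 2080, 2080], [0, 256, 0], [-10400, -4160, -3904]].
The requested entry is -10400.

-10400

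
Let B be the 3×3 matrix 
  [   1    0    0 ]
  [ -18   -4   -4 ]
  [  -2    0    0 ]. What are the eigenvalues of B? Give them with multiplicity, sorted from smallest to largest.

Characteristic polynomial: p(λ) = λ^3 + 3λ^2 - 4λ = λ(λ - 1)(λ + 4).
Roots (with multiplicity): -4, 0, 1.

-4, 0, 1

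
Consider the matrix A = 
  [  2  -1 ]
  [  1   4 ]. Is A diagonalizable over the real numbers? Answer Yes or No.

No

Characteristic polynomial: p(t) = t^2 - 6t + 9 = (t - 3)^2.
t = 3 has algebraic multiplicity 2; rank(A − 3I) = 1, so geometric multiplicity = 1.
Geometric multiplicity < algebraic multiplicity, so A is not diagonalizable.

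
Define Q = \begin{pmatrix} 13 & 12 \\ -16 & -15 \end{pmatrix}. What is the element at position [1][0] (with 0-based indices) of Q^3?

-112

Characteristic polynomial: s^2 + 2s - 3 = (s - 1)(s + 3), so the eigenvalues are -3, 1.
s=-3: eigenvector (-3, 4).
s=1: eigenvector (1, -1).
P = [[-3, 1], [4, -1]], D = diag(-3, 1), P⁻¹ = [[1, 1], [4, 3]].
Q³ = P·diag(-27, 1)·P⁻¹ = [[85, 84], [-112, -111]].
The requested entry is -112.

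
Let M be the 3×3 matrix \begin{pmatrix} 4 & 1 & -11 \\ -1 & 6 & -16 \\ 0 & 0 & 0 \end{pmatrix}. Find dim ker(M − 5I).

M − 5I = [[-1, 1, -11], [-1, 1, -16], [0, 0, -5]].
This matrix has rank 2, so its null space has dimension 3 − 2 = 1.

1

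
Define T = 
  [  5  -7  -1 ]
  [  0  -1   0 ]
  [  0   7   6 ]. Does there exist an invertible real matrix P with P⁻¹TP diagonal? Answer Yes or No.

Characteristic polynomial: p(μ) = μ^3 - 10μ^2 + 19μ + 30 = (μ - 6)(μ - 5)(μ + 1).
All 3 eigenvalues are distinct, so T is diagonalizable.

Yes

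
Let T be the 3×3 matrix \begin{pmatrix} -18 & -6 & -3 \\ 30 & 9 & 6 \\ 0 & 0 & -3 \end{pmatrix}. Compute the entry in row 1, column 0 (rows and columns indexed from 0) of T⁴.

-12150

Characteristic polynomial: r^3 + 12r^2 + 45r + 54 = (r + 3)^2(r + 6), so the eigenvalues are -6, -3, -3.
r=-6: eigenvector (1, -2, 0).
r=-3: eigenvector (-2, 5, 0).
r=-3: eigenvector (-1, 2, 1).
P = [[1, -2, -1], [-2, 5, 2], [0, 0, 1]], D = diag(-6, -3, -3), P⁻¹ = [[5, 2, 1], [2, 1, 0], [0, 0, 1]].
T⁴ = P·diag(1296, 81, 81)·P⁻¹ = [[6156, 2430, 1215], [-12150, -4779, -2430], [0, 0, 81]].
The requested entry is -12150.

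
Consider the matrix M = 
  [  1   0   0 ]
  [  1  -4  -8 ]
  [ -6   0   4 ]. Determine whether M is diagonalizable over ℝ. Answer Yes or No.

Characteristic polynomial: p(s) = s^3 - s^2 - 16s + 16 = (s - 4)(s - 1)(s + 4).
All 3 eigenvalues are distinct, so M is diagonalizable.

Yes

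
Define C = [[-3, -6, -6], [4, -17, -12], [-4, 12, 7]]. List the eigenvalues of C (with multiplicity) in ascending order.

-5, -5, -3

Characteristic polynomial: p(t) = t^3 + 13t^2 + 55t + 75 = (t + 3)(t + 5)^2.
Roots (with multiplicity): -5, -5, -3.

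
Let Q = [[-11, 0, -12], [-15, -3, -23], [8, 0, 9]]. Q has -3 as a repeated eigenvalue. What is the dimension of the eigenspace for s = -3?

1

Q + 3I = [[-8, 0, -12], [-15, 0, -23], [8, 0, 12]].
This matrix has rank 2, so its null space has dimension 3 − 2 = 1.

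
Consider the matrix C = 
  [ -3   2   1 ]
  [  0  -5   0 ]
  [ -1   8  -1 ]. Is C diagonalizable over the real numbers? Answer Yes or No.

Characteristic polynomial: p(r) = r^3 + 9r^2 + 24r + 20 = (r + 2)^2(r + 5).
r = -2 has algebraic multiplicity 2; rank(C + 2I) = 2, so geometric multiplicity = 1.
Geometric multiplicity < algebraic multiplicity, so C is not diagonalizable.

No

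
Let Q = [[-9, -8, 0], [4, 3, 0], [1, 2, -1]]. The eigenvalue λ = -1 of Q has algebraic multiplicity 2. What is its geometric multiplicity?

1

Q + 1I = [[-8, -8, 0], [4, 4, 0], [1, 2, 0]].
This matrix has rank 2, so its null space has dimension 3 − 2 = 1.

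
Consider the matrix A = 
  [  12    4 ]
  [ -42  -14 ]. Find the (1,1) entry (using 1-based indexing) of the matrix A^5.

Characteristic polynomial: μ^2 + 2μ = μ(μ + 2), so the eigenvalues are -2, 0.
μ=0: eigenvector (1, -3).
μ=-2: eigenvector (-2, 7).
P = [[1, -2], [-3, 7]], D = diag(0, -2), P⁻¹ = [[7, 2], [3, 1]].
A⁵ = P·diag(0, -32)·P⁻¹ = [[192, 64], [-672, -224]].
The requested entry is 192.

192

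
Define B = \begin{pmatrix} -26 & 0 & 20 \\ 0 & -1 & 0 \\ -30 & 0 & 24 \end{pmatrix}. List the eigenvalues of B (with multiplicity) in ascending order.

Characteristic polynomial: p(r) = r^3 + 3r^2 - 22r - 24 = (r - 4)(r + 1)(r + 6).
Roots (with multiplicity): -6, -1, 4.

-6, -1, 4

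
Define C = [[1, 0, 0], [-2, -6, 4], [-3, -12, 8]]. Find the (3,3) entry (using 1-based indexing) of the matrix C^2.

16

Characteristic polynomial: t^3 - 3t^2 + 2t = t(t - 2)(t - 1), so the eigenvalues are 0, 1, 2.
t=1: eigenvector (1, -2, -3).
t=2: eigenvector (0, 1, 2).
t=0: eigenvector (0, -2, -3).
P = [[1, 0, 0], [-2, 1, -2], [-3, 2, -3]], D = diag(1, 2, 0), P⁻¹ = [[1, 0, 0], [0, -3, 2], [-1, -2, 1]].
C² = P·diag(1, 4, 0)·P⁻¹ = [[1, 0, 0], [-2, -12, 8], [-3, -24, 16]].
The requested entry is 16.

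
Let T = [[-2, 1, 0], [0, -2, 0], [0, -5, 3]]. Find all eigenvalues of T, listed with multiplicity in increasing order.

Characteristic polynomial: p(r) = r^3 + r^2 - 8r - 12 = (r - 3)(r + 2)^2.
Roots (with multiplicity): -2, -2, 3.

-2, -2, 3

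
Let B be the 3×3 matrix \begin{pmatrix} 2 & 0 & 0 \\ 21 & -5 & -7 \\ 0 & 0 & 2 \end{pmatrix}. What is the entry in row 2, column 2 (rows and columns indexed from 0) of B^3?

8

Characteristic polynomial: μ^3 + μ^2 - 16μ + 20 = (μ - 2)^2(μ + 5), so the eigenvalues are -5, 2, 2.
μ=-5: eigenvector (0, 1, 0).
μ=2: eigenvector (1, 3, 0).
μ=2: eigenvector (0, -1, 1).
P = [[0, 1, 0], [1, 3, -1], [0, 0, 1]], D = diag(-5, 2, 2), P⁻¹ = [[-3, 1, 1], [1, 0, 0], [0, 0, 1]].
B³ = P·diag(-125, 8, 8)·P⁻¹ = [[8, 0, 0], [399, -125, -133], [0, 0, 8]].
The requested entry is 8.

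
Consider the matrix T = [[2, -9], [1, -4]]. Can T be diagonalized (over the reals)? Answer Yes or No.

Characteristic polynomial: p(λ) = λ^2 + 2λ + 1 = (λ + 1)^2.
λ = -1 has algebraic multiplicity 2; rank(T + 1I) = 1, so geometric multiplicity = 1.
Geometric multiplicity < algebraic multiplicity, so T is not diagonalizable.

No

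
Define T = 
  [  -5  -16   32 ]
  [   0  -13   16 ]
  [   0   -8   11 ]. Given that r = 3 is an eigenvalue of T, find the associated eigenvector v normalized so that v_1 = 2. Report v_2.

T − 3I = [[-8, -16, 32], [0, -16, 16], [0, -8, 8]].
Solving (T − 3I)v = 0 gives the eigenspace spanned by (2, 1, 1).
With v_1 = 2, v = (2, 1, 1), so v_2 = 1.

1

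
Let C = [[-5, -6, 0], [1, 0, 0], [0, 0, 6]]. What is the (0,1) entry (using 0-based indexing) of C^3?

Characteristic polynomial: s^3 - s^2 - 24s - 36 = (s - 6)(s + 2)(s + 3), so the eigenvalues are -3, -2, 6.
s=-2: eigenvector (-2, 1, 0).
s=-3: eigenvector (3, -1, 0).
s=6: eigenvector (0, 0, 1).
P = [[-2, 3, 0], [1, -1, 0], [0, 0, 1]], D = diag(-2, -3, 6), P⁻¹ = [[1, 3, 0], [1, 2, 0], [0, 0, 1]].
C³ = P·diag(-8, -27, 216)·P⁻¹ = [[-65, -114, 0], [19, 30, 0], [0, 0, 216]].
The requested entry is -114.

-114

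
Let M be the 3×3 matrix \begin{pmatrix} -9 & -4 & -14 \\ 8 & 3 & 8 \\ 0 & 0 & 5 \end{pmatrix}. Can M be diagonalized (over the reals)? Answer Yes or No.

Characteristic polynomial: p(μ) = μ^3 + μ^2 - 25μ - 25 = (μ - 5)(μ + 1)(μ + 5).
All 3 eigenvalues are distinct, so M is diagonalizable.

Yes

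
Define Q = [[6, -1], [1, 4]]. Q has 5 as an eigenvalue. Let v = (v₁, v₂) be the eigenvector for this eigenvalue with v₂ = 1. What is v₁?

Q − 5I = [[1, -1], [1, -1]].
Solving (Q − 5I)v = 0 gives the eigenspace spanned by (1, 1).
With v₂ = 1, v = (1, 1), so v₁ = 1.

1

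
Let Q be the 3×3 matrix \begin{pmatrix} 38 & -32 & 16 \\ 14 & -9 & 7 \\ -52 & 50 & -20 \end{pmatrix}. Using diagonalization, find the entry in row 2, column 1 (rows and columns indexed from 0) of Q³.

1526

Characteristic polynomial: t^3 - 9t^2 + 8t + 60 = (t - 6)(t - 5)(t + 2), so the eigenvalues are -2, 5, 6.
t=6: eigenvector (1, 0, -2).
t=5: eigenvector (0, 1, 2).
t=-2: eigenvector (-2, -1, 3).
P = [[1, 0, -2], [0, 1, -1], [-2, 2, 3]], D = diag(6, 5, -2), P⁻¹ = [[5, -4, 2], [2, -1, 1], [2, -2, 1]].
Q³ = P·diag(216, 125, -8)·P⁻¹ = [[1112, -896, 448], [266, -141, 133], [-1708, 1526, -638]].
The requested entry is 1526.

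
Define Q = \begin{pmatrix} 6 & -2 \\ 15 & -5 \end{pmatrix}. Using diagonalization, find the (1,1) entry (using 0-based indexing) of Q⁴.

Characteristic polynomial: r^2 - r = r(r - 1), so the eigenvalues are 0, 1.
r=0: eigenvector (1, 3).
r=1: eigenvector (-2, -5).
P = [[1, -2], [3, -5]], D = diag(0, 1), P⁻¹ = [[-5, 2], [-3, 1]].
Q⁴ = P·diag(0, 1)·P⁻¹ = [[6, -2], [15, -5]].
The requested entry is -5.

-5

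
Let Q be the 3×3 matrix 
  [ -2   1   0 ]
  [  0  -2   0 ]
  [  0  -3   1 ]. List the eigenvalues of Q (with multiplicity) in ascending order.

Characteristic polynomial: p(λ) = λ^3 + 3λ^2 - 4 = (λ - 1)(λ + 2)^2.
Roots (with multiplicity): -2, -2, 1.

-2, -2, 1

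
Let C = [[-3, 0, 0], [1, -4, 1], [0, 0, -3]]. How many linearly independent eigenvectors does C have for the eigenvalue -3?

2

C + 3I = [[0, 0, 0], [1, -1, 1], [0, 0, 0]].
This matrix has rank 1, so its null space has dimension 3 − 1 = 2.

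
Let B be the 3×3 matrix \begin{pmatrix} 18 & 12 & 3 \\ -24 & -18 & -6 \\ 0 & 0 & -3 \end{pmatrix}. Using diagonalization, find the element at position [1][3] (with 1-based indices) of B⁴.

-1215

Characteristic polynomial: r^3 + 3r^2 - 36r - 108 = (r - 6)(r + 3)(r + 6), so the eigenvalues are -6, -3, 6.
r=6: eigenvector (1, -1, 0).
r=-3: eigenvector (1, -2, 1).
r=-6: eigenvector (-1, 2, 0).
P = [[1, 1, -1], [-1, -2, 2], [0, 1, 0]], D = diag(6, -3, -6), P⁻¹ = [[2, 1, 0], [0, 0, 1], [1, 1, 1]].
B⁴ = P·diag(1296, 81, 1296)·P⁻¹ = [[1296, 0, -1215], [0, 1296, 2430], [0, 0, 81]].
The requested entry is -1215.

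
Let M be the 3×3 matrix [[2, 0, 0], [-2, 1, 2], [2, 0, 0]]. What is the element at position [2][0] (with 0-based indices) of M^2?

Characteristic polynomial: s^3 - 3s^2 + 2s = s(s - 2)(s - 1), so the eigenvalues are 0, 1, 2.
s=0: eigenvector (0, 2, -1).
s=1: eigenvector (0, 1, 0).
s=2: eigenvector (1, 0, 1).
P = [[0, 0, 1], [2, 1, 0], [-1, 0, 1]], D = diag(0, 1, 2), P⁻¹ = [[1, 0, -1], [-2, 1, 2], [1, 0, 0]].
M² = P·diag(0, 1, 4)·P⁻¹ = [[4, 0, 0], [-2, 1, 2], [4, 0, 0]].
The requested entry is 4.

4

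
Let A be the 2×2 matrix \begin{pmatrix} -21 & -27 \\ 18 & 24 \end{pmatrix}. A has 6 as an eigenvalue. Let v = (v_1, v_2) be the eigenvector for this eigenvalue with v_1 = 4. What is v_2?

-4

A − 6I = [[-27, -27], [18, 18]].
Solving (A − 6I)v = 0 gives the eigenspace spanned by (4, -4).
With v_1 = 4, v = (4, -4), so v_2 = -4.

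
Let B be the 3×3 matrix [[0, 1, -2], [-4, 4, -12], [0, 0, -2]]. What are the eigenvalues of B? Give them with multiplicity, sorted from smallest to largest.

-2, 2, 2

Characteristic polynomial: p(t) = t^3 - 2t^2 - 4t + 8 = (t - 2)^2(t + 2).
Roots (with multiplicity): -2, 2, 2.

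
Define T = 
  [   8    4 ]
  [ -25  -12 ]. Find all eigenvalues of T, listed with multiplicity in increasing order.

Characteristic polynomial: p(s) = s^2 + 4s + 4 = (s + 2)^2.
Roots (with multiplicity): -2, -2.

-2, -2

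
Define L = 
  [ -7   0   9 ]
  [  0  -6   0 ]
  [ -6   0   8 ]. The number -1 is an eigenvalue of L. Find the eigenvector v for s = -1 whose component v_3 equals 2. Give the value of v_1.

3

L + 1I = [[-6, 0, 9], [0, -5, 0], [-6, 0, 9]].
Solving (L + 1I)v = 0 gives the eigenspace spanned by (3, 0, 2).
With v_3 = 2, v = (3, 0, 2), so v_1 = 3.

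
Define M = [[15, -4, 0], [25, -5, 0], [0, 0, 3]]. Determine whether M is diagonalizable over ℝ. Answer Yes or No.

Characteristic polynomial: p(t) = t^3 - 13t^2 + 55t - 75 = (t - 5)^2(t - 3).
t = 5 has algebraic multiplicity 2; rank(M − 5I) = 2, so geometric multiplicity = 1.
Geometric multiplicity < algebraic multiplicity, so M is not diagonalizable.

No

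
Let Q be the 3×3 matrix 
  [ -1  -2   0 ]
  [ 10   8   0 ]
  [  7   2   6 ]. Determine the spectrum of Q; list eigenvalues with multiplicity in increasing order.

Characteristic polynomial: p(r) = r^3 - 13r^2 + 54r - 72 = (r - 6)(r - 4)(r - 3).
Roots (with multiplicity): 3, 4, 6.

3, 4, 6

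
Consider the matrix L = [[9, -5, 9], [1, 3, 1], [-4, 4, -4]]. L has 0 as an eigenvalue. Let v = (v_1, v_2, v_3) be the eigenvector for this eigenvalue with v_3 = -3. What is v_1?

3

L = [[9, -5, 9], [1, 3, 1], [-4, 4, -4]].
Solving (L)v = 0 gives the eigenspace spanned by (3, 0, -3).
With v_3 = -3, v = (3, 0, -3), so v_1 = 3.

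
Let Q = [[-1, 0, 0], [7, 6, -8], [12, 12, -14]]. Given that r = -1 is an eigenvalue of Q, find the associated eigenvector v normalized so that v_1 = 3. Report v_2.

Q + 1I = [[0, 0, 0], [7, 7, -8], [12, 12, -13]].
Solving (Q + 1I)v = 0 gives the eigenspace spanned by (3, -3, 0).
With v_1 = 3, v = (3, -3, 0), so v_2 = -3.

-3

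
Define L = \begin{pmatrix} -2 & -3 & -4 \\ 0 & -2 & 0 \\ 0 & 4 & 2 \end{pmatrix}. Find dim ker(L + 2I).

1

L + 2I = [[0, -3, -4], [0, 0, 0], [0, 4, 4]].
This matrix has rank 2, so its null space has dimension 3 − 2 = 1.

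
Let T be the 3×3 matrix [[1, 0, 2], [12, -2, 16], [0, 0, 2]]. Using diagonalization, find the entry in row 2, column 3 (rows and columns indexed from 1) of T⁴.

Characteristic polynomial: r^3 - r^2 - 4r + 4 = (r - 2)(r - 1)(r + 2), so the eigenvalues are -2, 1, 2.
r=1: eigenvector (1, 4, 0).
r=-2: eigenvector (0, 1, 0).
r=2: eigenvector (2, 10, 1).
P = [[1, 0, 2], [4, 1, 10], [0, 0, 1]], D = diag(1, -2, 2), P⁻¹ = [[1, 0, -2], [-4, 1, -2], [0, 0, 1]].
T⁴ = P·diag(1, 16, 16)·P⁻¹ = [[1, 0, 30], [-60, 16, 120], [0, 0, 16]].
The requested entry is 120.

120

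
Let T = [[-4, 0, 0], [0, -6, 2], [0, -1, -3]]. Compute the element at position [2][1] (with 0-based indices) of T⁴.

Characteristic polynomial: s^3 + 13s^2 + 56s + 80 = (s + 4)^2(s + 5), so the eigenvalues are -5, -4, -4.
s=-4: eigenvector (1, 0, 0).
s=-4: eigenvector (-1, -1, -1).
s=-5: eigenvector (0, 2, 1).
P = [[1, -1, 0], [0, -1, 2], [0, -1, 1]], D = diag(-4, -4, -5), P⁻¹ = [[1, 1, -2], [0, 1, -2], [0, 1, -1]].
T⁴ = P·diag(256, 256, 625)·P⁻¹ = [[256, 0, 0], [0, 994, -738], [0, 369, -113]].
The requested entry is 369.

369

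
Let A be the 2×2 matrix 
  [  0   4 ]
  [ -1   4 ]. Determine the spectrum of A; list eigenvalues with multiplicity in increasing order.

2, 2

Characteristic polynomial: p(s) = s^2 - 4s + 4 = (s - 2)^2.
Roots (with multiplicity): 2, 2.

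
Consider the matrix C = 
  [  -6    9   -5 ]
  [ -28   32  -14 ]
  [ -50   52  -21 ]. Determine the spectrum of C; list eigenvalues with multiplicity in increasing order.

-3, 4, 4

Characteristic polynomial: p(λ) = λ^3 - 5λ^2 - 8λ + 48 = (λ - 4)^2(λ + 3).
Roots (with multiplicity): -3, 4, 4.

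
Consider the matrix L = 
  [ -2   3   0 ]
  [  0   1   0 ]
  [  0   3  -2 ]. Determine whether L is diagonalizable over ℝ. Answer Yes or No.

Characteristic polynomial: p(s) = s^3 + 3s^2 - 4 = (s - 1)(s + 2)^2.
s = -2 has algebraic multiplicity 2; rank(L + 2I) = 1, so geometric multiplicity = 2.
Every eigenvalue has geometric = algebraic multiplicity, so L is diagonalizable.

Yes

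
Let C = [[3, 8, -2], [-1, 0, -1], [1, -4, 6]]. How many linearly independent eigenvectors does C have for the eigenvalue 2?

1

C − 2I = [[1, 8, -2], [-1, -2, -1], [1, -4, 4]].
This matrix has rank 2, so its null space has dimension 3 − 2 = 1.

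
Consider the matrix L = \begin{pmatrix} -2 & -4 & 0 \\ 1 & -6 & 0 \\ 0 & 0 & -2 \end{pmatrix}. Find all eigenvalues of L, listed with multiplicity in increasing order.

-4, -4, -2

Characteristic polynomial: p(μ) = μ^3 + 10μ^2 + 32μ + 32 = (μ + 2)(μ + 4)^2.
Roots (with multiplicity): -4, -4, -2.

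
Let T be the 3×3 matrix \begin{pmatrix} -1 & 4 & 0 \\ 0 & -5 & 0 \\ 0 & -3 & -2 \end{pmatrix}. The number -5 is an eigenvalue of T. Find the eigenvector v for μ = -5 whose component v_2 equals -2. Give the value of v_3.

-2

T + 5I = [[4, 4, 0], [0, 0, 0], [0, -3, 3]].
Solving (T + 5I)v = 0 gives the eigenspace spanned by (2, -2, -2).
With v_2 = -2, v = (2, -2, -2), so v_3 = -2.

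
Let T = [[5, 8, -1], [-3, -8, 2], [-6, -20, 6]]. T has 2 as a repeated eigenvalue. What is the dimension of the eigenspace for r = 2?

T − 2I = [[3, 8, -1], [-3, -10, 2], [-6, -20, 4]].
This matrix has rank 2, so its null space has dimension 3 − 2 = 1.

1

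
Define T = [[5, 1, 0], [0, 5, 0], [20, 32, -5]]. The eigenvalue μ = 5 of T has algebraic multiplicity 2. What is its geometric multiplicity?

T − 5I = [[0, 1, 0], [0, 0, 0], [20, 32, -10]].
This matrix has rank 2, so its null space has dimension 3 − 2 = 1.

1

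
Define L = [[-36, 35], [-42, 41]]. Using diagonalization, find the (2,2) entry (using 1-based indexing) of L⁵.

46661

Characteristic polynomial: s^2 - 5s - 6 = (s - 6)(s + 1), so the eigenvalues are -1, 6.
s=-1: eigenvector (1, 1).
s=6: eigenvector (5, 6).
P = [[1, 5], [1, 6]], D = diag(-1, 6), P⁻¹ = [[6, -5], [-1, 1]].
L⁵ = P·diag(-1, 7776)·P⁻¹ = [[-38886, 38885], [-46662, 46661]].
The requested entry is 46661.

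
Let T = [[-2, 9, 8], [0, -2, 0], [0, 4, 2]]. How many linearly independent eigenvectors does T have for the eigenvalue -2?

T + 2I = [[0, 9, 8], [0, 0, 0], [0, 4, 4]].
This matrix has rank 2, so its null space has dimension 3 − 2 = 1.

1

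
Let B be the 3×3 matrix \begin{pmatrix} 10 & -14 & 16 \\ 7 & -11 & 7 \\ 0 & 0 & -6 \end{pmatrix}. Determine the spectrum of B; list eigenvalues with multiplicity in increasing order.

Characteristic polynomial: p(r) = r^3 + 7r^2 - 6r - 72 = (r - 3)(r + 4)(r + 6).
Roots (with multiplicity): -6, -4, 3.

-6, -4, 3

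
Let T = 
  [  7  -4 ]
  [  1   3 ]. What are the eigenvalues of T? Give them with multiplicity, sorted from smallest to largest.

Characteristic polynomial: p(μ) = μ^2 - 10μ + 25 = (μ - 5)^2.
Roots (with multiplicity): 5, 5.

5, 5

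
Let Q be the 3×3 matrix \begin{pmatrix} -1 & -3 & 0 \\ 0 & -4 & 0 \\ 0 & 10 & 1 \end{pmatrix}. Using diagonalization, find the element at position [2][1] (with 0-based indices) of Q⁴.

-510

Characteristic polynomial: μ^3 + 4μ^2 - μ - 4 = (μ - 1)(μ + 1)(μ + 4), so the eigenvalues are -4, -1, 1.
μ=1: eigenvector (0, 0, 1).
μ=-4: eigenvector (1, 1, -2).
μ=-1: eigenvector (1, 0, 0).
P = [[0, 1, 1], [0, 1, 0], [1, -2, 0]], D = diag(1, -4, -1), P⁻¹ = [[0, 2, 1], [0, 1, 0], [1, -1, 0]].
Q⁴ = P·diag(1, 256, 1)·P⁻¹ = [[1, 255, 0], [0, 256, 0], [0, -510, 1]].
The requested entry is -510.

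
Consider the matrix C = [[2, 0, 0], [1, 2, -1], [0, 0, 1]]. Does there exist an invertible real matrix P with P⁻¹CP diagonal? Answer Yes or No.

No

Characteristic polynomial: p(μ) = μ^3 - 5μ^2 + 8μ - 4 = (μ - 2)^2(μ - 1).
μ = 2 has algebraic multiplicity 2; rank(C − 2I) = 2, so geometric multiplicity = 1.
Geometric multiplicity < algebraic multiplicity, so C is not diagonalizable.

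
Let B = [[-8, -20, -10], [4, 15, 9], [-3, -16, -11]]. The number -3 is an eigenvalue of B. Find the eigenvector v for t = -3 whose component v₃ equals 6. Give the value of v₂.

-3

B + 3I = [[-5, -20, -10], [4, 18, 9], [-3, -16, -8]].
Solving (B + 3I)v = 0 gives the eigenspace spanned by (0, -3, 6).
With v₃ = 6, v = (0, -3, 6), so v₂ = -3.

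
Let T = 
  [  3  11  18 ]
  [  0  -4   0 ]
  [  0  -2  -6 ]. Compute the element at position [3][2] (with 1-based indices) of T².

20

Characteristic polynomial: s^3 + 7s^2 - 6s - 72 = (s - 3)(s + 4)(s + 6), so the eigenvalues are -6, -4, 3.
s=-6: eigenvector (-2, 0, 1).
s=-4: eigenvector (1, 1, -1).
s=3: eigenvector (1, 0, 0).
P = [[-2, 1, 1], [0, 1, 0], [1, -1, 0]], D = diag(-6, -4, 3), P⁻¹ = [[0, 1, 1], [0, 1, 0], [1, 1, 2]].
T² = P·diag(36, 16, 9)·P⁻¹ = [[9, -47, -54], [0, 16, 0], [0, 20, 36]].
The requested entry is 20.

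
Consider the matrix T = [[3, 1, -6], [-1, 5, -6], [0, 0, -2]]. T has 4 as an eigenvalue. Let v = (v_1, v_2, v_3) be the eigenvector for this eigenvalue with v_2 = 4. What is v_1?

4

T − 4I = [[-1, 1, -6], [-1, 1, -6], [0, 0, -6]].
Solving (T − 4I)v = 0 gives the eigenspace spanned by (4, 4, 0).
With v_2 = 4, v = (4, 4, 0), so v_1 = 4.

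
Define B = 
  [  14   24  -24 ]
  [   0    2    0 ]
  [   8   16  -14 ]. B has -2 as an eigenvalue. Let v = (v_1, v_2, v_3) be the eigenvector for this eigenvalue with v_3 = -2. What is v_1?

-3

B + 2I = [[16, 24, -24], [0, 4, 0], [8, 16, -12]].
Solving (B + 2I)v = 0 gives the eigenspace spanned by (-3, 0, -2).
With v_3 = -2, v = (-3, 0, -2), so v_1 = -3.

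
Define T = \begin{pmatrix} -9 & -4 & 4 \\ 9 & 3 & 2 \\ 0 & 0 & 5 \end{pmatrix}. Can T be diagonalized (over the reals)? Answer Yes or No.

No

Characteristic polynomial: p(r) = r^3 + r^2 - 21r - 45 = (r - 5)(r + 3)^2.
r = -3 has algebraic multiplicity 2; rank(T + 3I) = 2, so geometric multiplicity = 1.
Geometric multiplicity < algebraic multiplicity, so T is not diagonalizable.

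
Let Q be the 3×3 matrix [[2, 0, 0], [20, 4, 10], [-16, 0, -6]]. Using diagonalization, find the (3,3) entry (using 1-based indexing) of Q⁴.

1296

Characteristic polynomial: μ^3 - 28μ + 48 = (μ - 4)(μ - 2)(μ + 6), so the eigenvalues are -6, 2, 4.
μ=2: eigenvector (1, 0, -2).
μ=4: eigenvector (0, 1, 0).
μ=-6: eigenvector (0, -1, 1).
P = [[1, 0, 0], [0, 1, -1], [-2, 0, 1]], D = diag(2, 4, -6), P⁻¹ = [[1, 0, 0], [2, 1, 1], [2, 0, 1]].
Q⁴ = P·diag(16, 256, 1296)·P⁻¹ = [[16, 0, 0], [-2080, 256, -1040], [2560, 0, 1296]].
The requested entry is 1296.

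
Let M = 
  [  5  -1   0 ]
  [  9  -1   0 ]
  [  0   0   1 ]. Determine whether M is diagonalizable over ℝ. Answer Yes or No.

No

Characteristic polynomial: p(λ) = λ^3 - 5λ^2 + 8λ - 4 = (λ - 2)^2(λ - 1).
λ = 2 has algebraic multiplicity 2; rank(M − 2I) = 2, so geometric multiplicity = 1.
Geometric multiplicity < algebraic multiplicity, so M is not diagonalizable.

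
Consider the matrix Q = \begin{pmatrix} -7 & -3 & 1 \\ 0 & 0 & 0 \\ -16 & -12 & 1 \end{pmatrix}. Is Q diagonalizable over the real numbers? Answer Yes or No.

Characteristic polynomial: p(t) = t^3 + 6t^2 + 9t = t(t + 3)^2.
t = -3 has algebraic multiplicity 2; rank(Q + 3I) = 2, so geometric multiplicity = 1.
Geometric multiplicity < algebraic multiplicity, so Q is not diagonalizable.

No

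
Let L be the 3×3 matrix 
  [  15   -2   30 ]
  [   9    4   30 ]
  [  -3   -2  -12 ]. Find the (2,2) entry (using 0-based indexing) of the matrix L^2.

Characteristic polynomial: r^3 - 7r^2 + 36 = (r - 6)(r - 3)(r + 2), so the eigenvalues are -2, 3, 6.
r=6: eigenvector (4, 3, -1).
r=3: eigenvector (3, 3, -1).
r=-2: eigenvector (-2, -2, 1).
P = [[4, 3, -2], [3, 3, -2], [-1, -1, 1]], D = diag(6, 3, -2), P⁻¹ = [[1, -1, 0], [-1, 2, 2], [0, 1, 3]].
L² = P·diag(36, 9, 4)·P⁻¹ = [[117, -98, 30], [81, -62, 30], [-27, 22, -6]].
The requested entry is -6.

-6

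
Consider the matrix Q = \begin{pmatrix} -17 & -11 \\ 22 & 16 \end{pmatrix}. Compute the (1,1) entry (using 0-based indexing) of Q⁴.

-46

Characteristic polynomial: t^2 + t - 30 = (t - 5)(t + 6), so the eigenvalues are -6, 5.
t=-6: eigenvector (1, -1).
t=5: eigenvector (-1, 2).
P = [[1, -1], [-1, 2]], D = diag(-6, 5), P⁻¹ = [[2, 1], [1, 1]].
Q⁴ = P·diag(1296, 625)·P⁻¹ = [[1967, 671], [-1342, -46]].
The requested entry is -46.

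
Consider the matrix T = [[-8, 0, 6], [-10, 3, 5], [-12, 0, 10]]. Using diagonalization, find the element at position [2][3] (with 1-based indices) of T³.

Characteristic polynomial: λ^3 - 5λ^2 - 2λ + 24 = (λ - 4)(λ - 3)(λ + 2), so the eigenvalues are -2, 3, 4.
λ=4: eigenvector (1, 0, 2).
λ=3: eigenvector (0, 1, 0).
λ=-2: eigenvector (-1, -1, -1).
P = [[1, 0, -1], [0, 1, -1], [2, 0, -1]], D = diag(4, 3, -2), P⁻¹ = [[-1, 0, 1], [-2, 1, 1], [-2, 0, 1]].
T³ = P·diag(64, 27, -8)·P⁻¹ = [[-80, 0, 72], [-70, 27, 35], [-144, 0, 136]].
The requested entry is 35.

35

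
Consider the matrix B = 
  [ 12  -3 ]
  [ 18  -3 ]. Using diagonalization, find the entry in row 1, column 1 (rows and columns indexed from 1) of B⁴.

3726

Characteristic polynomial: r^2 - 9r + 18 = (r - 6)(r - 3), so the eigenvalues are 3, 6.
r=6: eigenvector (1, 2).
r=3: eigenvector (1, 3).
P = [[1, 1], [2, 3]], D = diag(6, 3), P⁻¹ = [[3, -1], [-2, 1]].
B⁴ = P·diag(1296, 81)·P⁻¹ = [[3726, -1215], [7290, -2349]].
The requested entry is 3726.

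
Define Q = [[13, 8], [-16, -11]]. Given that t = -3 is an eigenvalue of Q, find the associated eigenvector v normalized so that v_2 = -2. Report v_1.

1

Q + 3I = [[16, 8], [-16, -8]].
Solving (Q + 3I)v = 0 gives the eigenspace spanned by (1, -2).
With v_2 = -2, v = (1, -2), so v_1 = 1.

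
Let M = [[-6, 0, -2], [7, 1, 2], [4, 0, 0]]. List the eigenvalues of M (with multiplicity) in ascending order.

-4, -2, 1

Characteristic polynomial: p(r) = r^3 + 5r^2 + 2r - 8 = (r - 1)(r + 2)(r + 4).
Roots (with multiplicity): -4, -2, 1.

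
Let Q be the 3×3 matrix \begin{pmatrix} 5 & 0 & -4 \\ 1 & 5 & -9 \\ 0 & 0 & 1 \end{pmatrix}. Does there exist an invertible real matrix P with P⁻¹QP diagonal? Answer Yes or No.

Characteristic polynomial: p(r) = r^3 - 11r^2 + 35r - 25 = (r - 5)^2(r - 1).
r = 5 has algebraic multiplicity 2; rank(Q − 5I) = 2, so geometric multiplicity = 1.
Geometric multiplicity < algebraic multiplicity, so Q is not diagonalizable.

No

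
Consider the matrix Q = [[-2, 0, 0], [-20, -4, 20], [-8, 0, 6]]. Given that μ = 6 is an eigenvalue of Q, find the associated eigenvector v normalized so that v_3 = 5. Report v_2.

Q − 6I = [[-8, 0, 0], [-20, -10, 20], [-8, 0, 0]].
Solving (Q − 6I)v = 0 gives the eigenspace spanned by (0, 10, 5).
With v_3 = 5, v = (0, 10, 5), so v_2 = 10.

10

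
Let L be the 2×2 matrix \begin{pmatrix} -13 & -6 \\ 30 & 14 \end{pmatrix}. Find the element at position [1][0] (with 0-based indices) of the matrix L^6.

630

Characteristic polynomial: r^2 - r - 2 = (r - 2)(r + 1), so the eigenvalues are -1, 2.
r=-1: eigenvector (1, -2).
r=2: eigenvector (-2, 5).
P = [[1, -2], [-2, 5]], D = diag(-1, 2), P⁻¹ = [[5, 2], [2, 1]].
L⁶ = P·diag(1, 64)·P⁻¹ = [[-251, -126], [630, 316]].
The requested entry is 630.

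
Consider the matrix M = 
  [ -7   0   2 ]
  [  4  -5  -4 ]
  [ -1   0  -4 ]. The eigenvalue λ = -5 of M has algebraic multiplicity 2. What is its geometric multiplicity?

2

M + 5I = [[-2, 0, 2], [4, 0, -4], [-1, 0, 1]].
This matrix has rank 1, so its null space has dimension 3 − 1 = 2.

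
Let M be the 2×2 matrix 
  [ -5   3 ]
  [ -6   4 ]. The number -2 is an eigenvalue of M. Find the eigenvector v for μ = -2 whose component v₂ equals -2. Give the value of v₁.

-2

M + 2I = [[-3, 3], [-6, 6]].
Solving (M + 2I)v = 0 gives the eigenspace spanned by (-2, -2).
With v₂ = -2, v = (-2, -2), so v₁ = -2.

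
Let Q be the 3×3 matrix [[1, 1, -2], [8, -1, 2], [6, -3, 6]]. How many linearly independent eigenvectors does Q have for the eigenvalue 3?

Q − 3I = [[-2, 1, -2], [8, -4, 2], [6, -3, 3]].
This matrix has rank 2, so its null space has dimension 3 − 2 = 1.

1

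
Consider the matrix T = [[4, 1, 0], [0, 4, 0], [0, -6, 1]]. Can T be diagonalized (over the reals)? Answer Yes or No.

Characteristic polynomial: p(λ) = λ^3 - 9λ^2 + 24λ - 16 = (λ - 4)^2(λ - 1).
λ = 4 has algebraic multiplicity 2; rank(T − 4I) = 2, so geometric multiplicity = 1.
Geometric multiplicity < algebraic multiplicity, so T is not diagonalizable.

No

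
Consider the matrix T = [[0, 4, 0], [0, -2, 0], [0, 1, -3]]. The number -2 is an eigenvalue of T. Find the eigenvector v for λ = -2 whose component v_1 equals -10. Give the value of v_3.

5

T + 2I = [[2, 4, 0], [0, 0, 0], [0, 1, -1]].
Solving (T + 2I)v = 0 gives the eigenspace spanned by (-10, 5, 5).
With v_1 = -10, v = (-10, 5, 5), so v_3 = 5.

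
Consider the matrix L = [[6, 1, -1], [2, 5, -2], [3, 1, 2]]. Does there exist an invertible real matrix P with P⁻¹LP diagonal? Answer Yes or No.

Characteristic polynomial: p(s) = s^3 - 13s^2 + 55s - 75 = (s - 5)^2(s - 3).
s = 5 has algebraic multiplicity 2; rank(L − 5I) = 2, so geometric multiplicity = 1.
Geometric multiplicity < algebraic multiplicity, so L is not diagonalizable.

No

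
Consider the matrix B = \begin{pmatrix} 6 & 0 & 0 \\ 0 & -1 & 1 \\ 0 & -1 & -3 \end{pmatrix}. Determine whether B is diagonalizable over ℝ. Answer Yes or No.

Characteristic polynomial: p(μ) = μ^3 - 2μ^2 - 20μ - 24 = (μ - 6)(μ + 2)^2.
μ = -2 has algebraic multiplicity 2; rank(B + 2I) = 2, so geometric multiplicity = 1.
Geometric multiplicity < algebraic multiplicity, so B is not diagonalizable.

No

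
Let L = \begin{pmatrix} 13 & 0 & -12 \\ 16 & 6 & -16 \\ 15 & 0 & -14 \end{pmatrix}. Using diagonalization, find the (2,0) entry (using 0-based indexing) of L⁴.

Characteristic polynomial: μ^3 - 5μ^2 - 8μ + 12 = (μ - 6)(μ - 1)(μ + 2), so the eigenvalues are -2, 1, 6.
μ=1: eigenvector (1, 0, 1).
μ=6: eigenvector (0, 1, 0).
μ=-2: eigenvector (4, 2, 5).
P = [[1, 0, 4], [0, 1, 2], [1, 0, 5]], D = diag(1, 6, -2), P⁻¹ = [[5, 0, -4], [2, 1, -2], [-1, 0, 1]].
L⁴ = P·diag(1, 1296, 16)·P⁻¹ = [[-59, 0, 60], [2560, 1296, -2560], [-75, 0, 76]].
The requested entry is -75.

-75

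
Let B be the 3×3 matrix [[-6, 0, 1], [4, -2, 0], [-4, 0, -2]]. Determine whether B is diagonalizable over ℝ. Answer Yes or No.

No

Characteristic polynomial: p(λ) = λ^3 + 10λ^2 + 32λ + 32 = (λ + 2)(λ + 4)^2.
λ = -4 has algebraic multiplicity 2; rank(B + 4I) = 2, so geometric multiplicity = 1.
Geometric multiplicity < algebraic multiplicity, so B is not diagonalizable.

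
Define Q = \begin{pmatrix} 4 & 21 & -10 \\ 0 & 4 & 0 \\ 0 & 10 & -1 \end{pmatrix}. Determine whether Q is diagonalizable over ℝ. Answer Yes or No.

Characteristic polynomial: p(μ) = μ^3 - 7μ^2 + 8μ + 16 = (μ - 4)^2(μ + 1).
μ = 4 has algebraic multiplicity 2; rank(Q − 4I) = 2, so geometric multiplicity = 1.
Geometric multiplicity < algebraic multiplicity, so Q is not diagonalizable.

No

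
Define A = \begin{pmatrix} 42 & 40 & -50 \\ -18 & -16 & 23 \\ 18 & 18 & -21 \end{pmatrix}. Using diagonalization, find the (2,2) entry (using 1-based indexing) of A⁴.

-2414

Characteristic polynomial: λ^3 - 5λ^2 - 12λ + 36 = (λ - 6)(λ - 2)(λ + 3), so the eigenvalues are -3, 2, 6.
λ=6: eigenvector (5, -2, 2).
λ=2: eigenvector (-1, 1, 0).
λ=-3: eigenvector (2, -1, 1).
P = [[5, -1, 2], [-2, 1, -1], [2, 0, 1]], D = diag(6, 2, -3), P⁻¹ = [[1, 1, -1], [0, 1, 1], [-2, -2, 3]].
A⁴ = P·diag(1296, 16, 81)·P⁻¹ = [[6156, 6140, -6010], [-2430, -2414, 2365], [2430, 2430, -2349]].
The requested entry is -2414.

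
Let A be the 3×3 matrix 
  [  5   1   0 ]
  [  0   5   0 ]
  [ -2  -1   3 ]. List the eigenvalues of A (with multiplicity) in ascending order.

3, 5, 5

Characteristic polynomial: p(μ) = μ^3 - 13μ^2 + 55μ - 75 = (μ - 5)^2(μ - 3).
Roots (with multiplicity): 3, 5, 5.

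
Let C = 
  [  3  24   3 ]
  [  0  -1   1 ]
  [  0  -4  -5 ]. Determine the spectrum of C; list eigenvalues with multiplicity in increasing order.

-3, -3, 3

Characteristic polynomial: p(μ) = μ^3 + 3μ^2 - 9μ - 27 = (μ - 3)(μ + 3)^2.
Roots (with multiplicity): -3, -3, 3.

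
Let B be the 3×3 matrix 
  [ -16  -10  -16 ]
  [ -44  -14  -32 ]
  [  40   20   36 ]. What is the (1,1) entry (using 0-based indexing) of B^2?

-4

Characteristic polynomial: s^3 - 6s^2 - 16s + 96 = (s - 6)(s - 4)(s + 4), so the eigenvalues are -4, 4, 6.
s=4: eigenvector (-2, -4, 5).
s=6: eigenvector (-1, -1, 2).
s=-4: eigenvector (1, 2, -2).
P = [[-2, -1, 1], [-4, -1, 2], [5, 2, -2]], D = diag(4, 6, -4), P⁻¹ = [[2, 0, 1], [-2, 1, 0], [3, 1, 2]].
B² = P·diag(16, 36, 16)·P⁻¹ = [[56, -20, 0], [40, -4, 0], [-80, 40, 16]].
The requested entry is -4.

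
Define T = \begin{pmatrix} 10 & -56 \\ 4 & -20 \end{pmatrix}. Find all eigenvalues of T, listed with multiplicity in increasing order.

-6, -4

Characteristic polynomial: p(s) = s^2 + 10s + 24 = (s + 4)(s + 6).
Roots (with multiplicity): -6, -4.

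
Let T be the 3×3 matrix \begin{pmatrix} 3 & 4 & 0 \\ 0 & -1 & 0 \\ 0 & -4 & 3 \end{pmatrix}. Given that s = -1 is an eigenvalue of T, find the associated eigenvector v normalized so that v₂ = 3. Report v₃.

3

T + 1I = [[4, 4, 0], [0, 0, 0], [0, -4, 4]].
Solving (T + 1I)v = 0 gives the eigenspace spanned by (-3, 3, 3).
With v₂ = 3, v = (-3, 3, 3), so v₃ = 3.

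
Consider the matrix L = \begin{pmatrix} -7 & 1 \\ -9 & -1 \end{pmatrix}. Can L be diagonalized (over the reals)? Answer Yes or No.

No

Characteristic polynomial: p(s) = s^2 + 8s + 16 = (s + 4)^2.
s = -4 has algebraic multiplicity 2; rank(L + 4I) = 1, so geometric multiplicity = 1.
Geometric multiplicity < algebraic multiplicity, so L is not diagonalizable.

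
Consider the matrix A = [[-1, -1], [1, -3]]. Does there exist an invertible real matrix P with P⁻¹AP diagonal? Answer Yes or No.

Characteristic polynomial: p(μ) = μ^2 + 4μ + 4 = (μ + 2)^2.
μ = -2 has algebraic multiplicity 2; rank(A + 2I) = 1, so geometric multiplicity = 1.
Geometric multiplicity < algebraic multiplicity, so A is not diagonalizable.

No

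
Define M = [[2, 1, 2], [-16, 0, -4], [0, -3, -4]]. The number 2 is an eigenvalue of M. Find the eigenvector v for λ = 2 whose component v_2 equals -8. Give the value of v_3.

M − 2I = [[0, 1, 2], [-16, -2, -4], [0, -3, -6]].
Solving (M − 2I)v = 0 gives the eigenspace spanned by (0, -8, 4).
With v_2 = -8, v = (0, -8, 4), so v_3 = 4.

4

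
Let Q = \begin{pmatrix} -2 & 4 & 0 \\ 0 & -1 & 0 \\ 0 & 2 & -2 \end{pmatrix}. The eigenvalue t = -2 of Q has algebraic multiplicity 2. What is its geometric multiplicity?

2

Q + 2I = [[0, 4, 0], [0, 1, 0], [0, 2, 0]].
This matrix has rank 1, so its null space has dimension 3 − 1 = 2.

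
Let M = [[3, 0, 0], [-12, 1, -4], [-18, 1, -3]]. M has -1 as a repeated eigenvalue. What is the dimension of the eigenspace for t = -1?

M + 1I = [[4, 0, 0], [-12, 2, -4], [-18, 1, -2]].
This matrix has rank 2, so its null space has dimension 3 − 2 = 1.

1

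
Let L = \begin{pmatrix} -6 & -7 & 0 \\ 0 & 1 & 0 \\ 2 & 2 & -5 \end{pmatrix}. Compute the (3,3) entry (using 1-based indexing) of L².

25

Characteristic polynomial: r^3 + 10r^2 + 19r - 30 = (r - 1)(r + 5)(r + 6), so the eigenvalues are -6, -5, 1.
r=-6: eigenvector (1, 0, -2).
r=1: eigenvector (-1, 1, 0).
r=-5: eigenvector (0, 0, 1).
P = [[1, -1, 0], [0, 1, 0], [-2, 0, 1]], D = diag(-6, 1, -5), P⁻¹ = [[1, 1, 0], [0, 1, 0], [2, 2, 1]].
L² = P·diag(36, 1, 25)·P⁻¹ = [[36, 35, 0], [0, 1, 0], [-22, -22, 25]].
The requested entry is 25.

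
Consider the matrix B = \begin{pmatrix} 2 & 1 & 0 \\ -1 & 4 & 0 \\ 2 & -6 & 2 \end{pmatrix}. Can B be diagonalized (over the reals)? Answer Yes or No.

Characteristic polynomial: p(μ) = μ^3 - 8μ^2 + 21μ - 18 = (μ - 3)^2(μ - 2).
μ = 3 has algebraic multiplicity 2; rank(B − 3I) = 2, so geometric multiplicity = 1.
Geometric multiplicity < algebraic multiplicity, so B is not diagonalizable.

No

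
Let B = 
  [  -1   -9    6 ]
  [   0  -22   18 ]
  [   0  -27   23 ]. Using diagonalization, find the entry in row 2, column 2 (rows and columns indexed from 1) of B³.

Characteristic polynomial: λ^3 - 21λ - 20 = (λ - 5)(λ + 1)(λ + 4), so the eigenvalues are -4, -1, 5.
λ=-1: eigenvector (1, 0, 0).
λ=-4: eigenvector (1, 1, 1).
λ=5: eigenvector (0, 2, 3).
P = [[1, 1, 0], [0, 1, 2], [0, 1, 3]], D = diag(-1, -4, 5), P⁻¹ = [[1, -3, 2], [0, 3, -2], [0, -1, 1]].
B³ = P·diag(-1, -64, 125)·P⁻¹ = [[-1, -189, 126], [0, -442, 378], [0, -567, 503]].
The requested entry is -442.

-442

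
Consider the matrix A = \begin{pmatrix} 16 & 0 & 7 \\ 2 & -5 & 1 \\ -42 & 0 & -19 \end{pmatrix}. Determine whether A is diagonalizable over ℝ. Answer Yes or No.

Characteristic polynomial: p(μ) = μ^3 + 8μ^2 + 5μ - 50 = (μ - 2)(μ + 5)^2.
μ = -5 has algebraic multiplicity 2; rank(A + 5I) = 2, so geometric multiplicity = 1.
Geometric multiplicity < algebraic multiplicity, so A is not diagonalizable.

No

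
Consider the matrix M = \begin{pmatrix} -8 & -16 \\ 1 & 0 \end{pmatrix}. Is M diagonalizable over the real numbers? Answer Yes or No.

No

Characteristic polynomial: p(t) = t^2 + 8t + 16 = (t + 4)^2.
t = -4 has algebraic multiplicity 2; rank(M + 4I) = 1, so geometric multiplicity = 1.
Geometric multiplicity < algebraic multiplicity, so M is not diagonalizable.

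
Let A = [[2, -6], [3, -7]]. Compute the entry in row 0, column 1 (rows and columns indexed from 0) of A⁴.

510

Characteristic polynomial: μ^2 + 5μ + 4 = (μ + 1)(μ + 4), so the eigenvalues are -4, -1.
μ=-4: eigenvector (1, 1).
μ=-1: eigenvector (-2, -1).
P = [[1, -2], [1, -1]], D = diag(-4, -1), P⁻¹ = [[-1, 2], [-1, 1]].
A⁴ = P·diag(256, 1)·P⁻¹ = [[-254, 510], [-255, 511]].
The requested entry is 510.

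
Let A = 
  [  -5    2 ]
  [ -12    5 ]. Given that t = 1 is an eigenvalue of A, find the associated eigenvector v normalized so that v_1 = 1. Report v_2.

3

A − 1I = [[-6, 2], [-12, 4]].
Solving (A − 1I)v = 0 gives the eigenspace spanned by (1, 3).
With v_1 = 1, v = (1, 3), so v_2 = 3.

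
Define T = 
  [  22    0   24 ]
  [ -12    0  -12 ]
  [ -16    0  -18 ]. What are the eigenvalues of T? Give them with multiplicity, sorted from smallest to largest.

-2, 0, 6

Characteristic polynomial: p(μ) = μ^3 - 4μ^2 - 12μ = μ(μ - 6)(μ + 2).
Roots (with multiplicity): -2, 0, 6.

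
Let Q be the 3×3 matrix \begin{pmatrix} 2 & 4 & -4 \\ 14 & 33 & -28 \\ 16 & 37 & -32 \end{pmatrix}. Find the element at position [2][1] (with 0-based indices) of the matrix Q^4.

3029

Characteristic polynomial: λ^3 - 3λ^2 - 10λ = λ(λ - 5)(λ + 2), so the eigenvalues are -2, 0, 5.
λ=-2: eigenvector (1, 2, 3).
λ=5: eigenvector (0, 1, 1).
λ=0: eigenvector (-2, 0, -1).
P = [[1, 0, -2], [2, 1, 0], [3, 1, -1]], D = diag(-2, 5, 0), P⁻¹ = [[-1, -2, 2], [2, 5, -4], [-1, -1, 1]].
Q⁴ = P·diag(16, 625, 0)·P⁻¹ = [[-16, -32, 32], [1218, 3061, -2436], [1202, 3029, -2404]].
The requested entry is 3029.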